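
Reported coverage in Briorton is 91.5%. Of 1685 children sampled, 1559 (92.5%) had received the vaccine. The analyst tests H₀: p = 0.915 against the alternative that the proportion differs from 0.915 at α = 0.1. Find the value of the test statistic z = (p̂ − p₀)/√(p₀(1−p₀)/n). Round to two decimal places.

p̂ = 1559/1685 ≈ 0.9252.
Standard error under H₀: √(0.915×0.085/1685) = 0.0068.
z = (0.9252 − 0.915)/0.0068 = 0.0102/0.0068 = 1.50.
p-value = 2·P(Z > 1.505) ≈ 0.1324. With α = 0.1, fail to reject H₀.

z = 1.50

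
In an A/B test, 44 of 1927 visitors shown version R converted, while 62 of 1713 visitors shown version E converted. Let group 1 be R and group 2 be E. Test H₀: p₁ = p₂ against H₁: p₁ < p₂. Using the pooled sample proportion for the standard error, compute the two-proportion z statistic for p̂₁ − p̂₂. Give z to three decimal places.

p̂₁ = 44/1927 ≈ 0.022833, p̂₂ = 62/1713 ≈ 0.036194.
Pooled p̂ = (44+62)/(1927+1713) = 106/3640 = 0.029121.
SE = √(0.0282729 × 0.00110271) = 0.005584.
z = (0.022833 − 0.036194)/0.005584 = -0.013361/0.005584 = -2.393.
p-value = P(Z < -2.393) ≈ 0.0084.

z = -2.393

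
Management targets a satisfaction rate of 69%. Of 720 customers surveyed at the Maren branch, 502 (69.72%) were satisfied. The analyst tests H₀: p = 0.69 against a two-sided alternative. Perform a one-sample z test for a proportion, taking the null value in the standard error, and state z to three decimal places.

p̂ = 502/720 ≈ 0.69722.
Standard error under H₀: √(0.69×0.31/720) = 0.01724.
z = (0.69722 − 0.69)/0.01724 = 0.00722/0.01724 = 0.419.

z = 0.419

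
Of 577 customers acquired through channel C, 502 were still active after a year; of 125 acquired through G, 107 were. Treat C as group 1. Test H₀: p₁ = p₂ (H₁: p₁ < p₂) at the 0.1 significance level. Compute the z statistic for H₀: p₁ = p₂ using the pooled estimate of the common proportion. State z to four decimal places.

z = 0.4191

p̂₁ = 502/577 = 0.870017, p̂₂ = 107/125 = 0.856000.
Pooled p̂ = (502+107)/(577+125) = 609/702 = 0.867521.
SE = √(p̂(1−p̂)(1/n₁+1/n₂)) = √(0.867521·0.132479·0.0097331) = √(0.00111861) = 0.033446.
z = (0.870017 − 0.856000)/0.033446 = 0.014017/0.033446 = 0.4191.
p-value = P(Z < 0.419) ≈ 0.6624; since p > α = 0.1, fail to reject H₀.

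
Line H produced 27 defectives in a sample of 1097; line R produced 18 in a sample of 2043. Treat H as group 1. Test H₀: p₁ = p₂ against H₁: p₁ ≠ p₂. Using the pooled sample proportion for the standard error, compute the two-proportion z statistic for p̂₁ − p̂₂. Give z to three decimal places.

z = 3.552

p̂₁ = 27/1097 ≈ 0.024613, p̂₂ = 18/2043 ≈ 0.008811.
Pooled p̂ = (27+18)/(1097+2043) = 45/3140 = 0.014331.
SE = √(p̂(1−p̂)(1/n₁+1/n₂)) = √(0.014331·0.985669·0.00140105) = √(1.9791e-05) = 0.004449.
z = (0.024613 − 0.008811)/0.004449 = 0.015802/0.004449 = 3.552.
Two-sided p-value ≈ 2·Φ(−3.552) = 0.0004.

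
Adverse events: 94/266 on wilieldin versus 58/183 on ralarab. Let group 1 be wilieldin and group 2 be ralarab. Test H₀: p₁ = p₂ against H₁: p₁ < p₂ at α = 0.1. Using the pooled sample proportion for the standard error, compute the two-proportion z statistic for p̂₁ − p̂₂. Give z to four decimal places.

z = 0.8019

p̂₁ = 94/266 = 0.353383, p̂₂ = 58/183 = 0.316940.
Pooled p̂ = (94+58)/(266+183) = 152/449 = 0.338530.
SE = √(p̂(1−p̂)(1/n₁+1/n₂)) = √(0.338530·0.661470·0.00922388) = √(0.00206548) = 0.045448.
z = (0.353383 − 0.316940)/0.045448 = 0.036443/0.045448 = 0.8019.
p-value = P(Z < 0.802) ≈ 0.7887, so at α = 0.1 we fail to reject H₀.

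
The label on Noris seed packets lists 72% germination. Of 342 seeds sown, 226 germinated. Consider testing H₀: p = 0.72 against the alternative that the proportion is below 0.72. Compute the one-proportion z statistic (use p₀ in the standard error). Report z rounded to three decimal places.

z = -2.438

p̂ = 226/342 = 0.660819.
SE = √(p₀(1−p₀)/n) = √(0.2016/342) = 0.024279.
z = (0.660819 − 0.72)/0.024279 = -0.059181/0.024279 = -2.438.
p-value = P(Z < -2.438) ≈ 0.0074.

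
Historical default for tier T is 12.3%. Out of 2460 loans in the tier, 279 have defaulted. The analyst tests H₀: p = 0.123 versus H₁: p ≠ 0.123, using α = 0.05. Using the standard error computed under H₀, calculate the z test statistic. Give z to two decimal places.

p̂ = 279/2460 ≈ 0.1134.
Under H₀, SE = √(0.123·0.877/2460) = √(4.385e-05) = 0.0066.
z = (0.1134 − 0.123)/0.0066 = -0.0096/0.0066 = -1.45.
p-value = 2·P(Z > 1.448) ≈ 0.1478. With α = 0.05, fail to reject H₀.

z = -1.45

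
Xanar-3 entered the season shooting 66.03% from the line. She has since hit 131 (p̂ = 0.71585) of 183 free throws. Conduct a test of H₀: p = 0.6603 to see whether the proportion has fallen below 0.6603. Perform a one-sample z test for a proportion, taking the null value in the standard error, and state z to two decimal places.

p̂ = 131/183 ≈ 0.7158.
SE = √(p₀(1−p₀)/n) = √(0.2243/183) = 0.0350.
z = (0.7158 − 0.6603)/0.0350 = 0.0555/0.0350 = 1.59.
p-value = P(Z < 1.587) ≈ 0.9437.

z = 1.59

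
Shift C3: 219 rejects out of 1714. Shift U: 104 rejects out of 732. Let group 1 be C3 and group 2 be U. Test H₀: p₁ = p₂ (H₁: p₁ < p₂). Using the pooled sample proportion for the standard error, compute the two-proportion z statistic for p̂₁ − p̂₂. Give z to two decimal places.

p̂₁ = 219/1714 ≈ 0.1278, p̂₂ = 104/732 ≈ 0.1421.
Pooled p̂ = (219+104)/(1714+732) = 323/2446 = 0.1321.
SE = √(0.114615 × 0.00194955) = 0.0149.
z = (0.1278 − 0.1421)/0.0149 = -0.0143/0.0149 = -0.96.
p-value = P(Z < -0.957) ≈ 0.1693.

z = -0.96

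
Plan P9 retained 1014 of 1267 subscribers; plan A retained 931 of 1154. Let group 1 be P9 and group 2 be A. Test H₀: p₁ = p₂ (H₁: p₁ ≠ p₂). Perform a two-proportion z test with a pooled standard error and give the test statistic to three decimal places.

p̂₁ = 1014/1267 = 0.80032, p̂₂ = 931/1154 = 0.80676.
Pooled p̂ = (1014+931)/(1267+1154) = 1945/2421 = 0.80339.
SE = √(p̂(1−p̂)(1/n₁+1/n₂)) = √(0.80339·0.19661·0.00165582) = √(0.000261547) = 0.01617.
z = (0.80032 − 0.80676)/0.01617 = -0.00644/0.01617 = -0.398.
p-value = 2·P(Z > 0.398) ≈ 0.6903.

z = -0.398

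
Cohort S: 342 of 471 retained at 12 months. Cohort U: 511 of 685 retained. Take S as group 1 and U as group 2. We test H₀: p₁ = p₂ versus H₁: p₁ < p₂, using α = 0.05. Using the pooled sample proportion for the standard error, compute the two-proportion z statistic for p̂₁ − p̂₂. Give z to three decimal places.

p̂₁ = 342/471 = 0.72611, p̂₂ = 511/685 = 0.74599.
Pooled p̂ = (342+511)/(471+685) = 853/1156 = 0.73789.
SE = √(p̂(1−p̂)(1/n₁+1/n₂)) = √(0.73789·0.26211·0.003583) = √(0.000692983) = 0.02632.
z = (0.72611 − 0.74599)/0.02632 = -0.01988/0.02632 = -0.755.
p-value = P(Z < -0.755) ≈ 0.2252, so at α = 0.05 we fail to reject H₀.

z = -0.755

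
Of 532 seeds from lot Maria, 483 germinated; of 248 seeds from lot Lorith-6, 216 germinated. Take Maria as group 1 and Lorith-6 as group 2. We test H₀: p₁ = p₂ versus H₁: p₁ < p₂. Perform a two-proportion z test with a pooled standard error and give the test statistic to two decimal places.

z = 1.57

p̂₁ = 483/532 = 0.9079, p̂₂ = 216/248 = 0.8710.
Pooled p̂ = (483+216)/(532+248) = 699/780 = 0.8962.
SE = √(0.0930621 × 0.00591196) = 0.0235.
z = (0.9079 − 0.8710)/0.0235 = 0.0369/0.0235 = 1.57.
p-value = P(Z < 1.574) ≈ 0.9423.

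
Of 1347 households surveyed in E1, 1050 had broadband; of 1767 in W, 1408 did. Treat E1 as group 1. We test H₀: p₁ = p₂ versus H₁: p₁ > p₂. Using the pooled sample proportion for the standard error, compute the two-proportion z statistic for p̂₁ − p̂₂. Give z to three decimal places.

p̂₁ = 1050/1347 = 0.77951, p̂₂ = 1408/1767 = 0.79683.
Pooled p̂ = (1050+1408)/(1347+1767) = 2458/3114 = 0.78934.
SE = √(p̂(1−p̂)(1/n₁+1/n₂)) = √(0.78934·0.21066·0.00130832) = √(0.000217552) = 0.01475.
z = (0.77951 − 0.79683)/0.01475 = -0.01732/0.01475 = -1.174.
p-value = P(Z > -1.174) ≈ 0.8799.

z = -1.174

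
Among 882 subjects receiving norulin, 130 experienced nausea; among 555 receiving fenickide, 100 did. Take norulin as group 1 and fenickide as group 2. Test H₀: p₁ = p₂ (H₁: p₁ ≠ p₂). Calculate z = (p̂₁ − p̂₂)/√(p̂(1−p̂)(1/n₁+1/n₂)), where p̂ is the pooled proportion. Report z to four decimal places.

p̂₁ = 130/882 ≈ 0.147392, p̂₂ = 100/555 ≈ 0.180180.
Pooled p̂ = (130+100)/(882+555) = 230/1437 = 0.160056.
SE = √(0.134438 × 0.00293559) = 0.019866.
z = (0.147392 − 0.180180)/0.019866 = -0.032788/0.019866 = -1.6505.

z = -1.6505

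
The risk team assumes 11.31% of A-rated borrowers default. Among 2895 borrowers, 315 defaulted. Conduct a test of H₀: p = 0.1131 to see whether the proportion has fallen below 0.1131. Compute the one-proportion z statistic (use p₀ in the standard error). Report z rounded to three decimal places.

p̂ = 315/2895 = 0.108808.
SE = √(p₀(1−p₀)/n) = √(0.10031/2895) = 0.005886.
z = (0.108808 − 0.1131)/0.005886 = -0.004292/0.005886 = -0.729.

z = -0.729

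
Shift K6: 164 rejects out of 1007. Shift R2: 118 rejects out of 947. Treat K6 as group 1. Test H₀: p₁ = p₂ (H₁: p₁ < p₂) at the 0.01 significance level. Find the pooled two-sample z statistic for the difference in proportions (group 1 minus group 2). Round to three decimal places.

z = 2.405

p̂₁ = 164/1007 = 0.16286, p̂₂ = 118/947 = 0.12460.
Pooled p̂ = (164+118)/(1007+947) = 282/1954 = 0.14432.
SE = √(p̂(1−p̂)(1/n₁+1/n₂)) = √(0.14432·0.85568·0.00204901) = √(0.000253035) = 0.01591.
z = (0.16286 − 0.12460)/0.01591 = 0.03826/0.01591 = 2.405.
p-value = P(Z < 2.405) ≈ 0.9919. With α = 0.01, fail to reject H₀.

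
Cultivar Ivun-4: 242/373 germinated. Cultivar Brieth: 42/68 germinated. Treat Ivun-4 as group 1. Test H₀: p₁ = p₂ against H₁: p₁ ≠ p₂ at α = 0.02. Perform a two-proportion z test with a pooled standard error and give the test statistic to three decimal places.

p̂₁ = 242/373 = 0.64879, p̂₂ = 42/68 = 0.61765.
Pooled p̂ = (242+42)/(373+68) = 284/441 = 0.64399.
SE = √(p̂(1−p̂)(1/n₁+1/n₂)) = √(0.64399·0.35601·0.0173868) = √(0.00398622) = 0.06314.
z = (0.64879 − 0.61765)/0.06314 = 0.03114/0.06314 = 0.493.
p-value = 2·P(Z > 0.493) ≈ 0.6218; since p > α = 0.02, fail to reject H₀.

z = 0.493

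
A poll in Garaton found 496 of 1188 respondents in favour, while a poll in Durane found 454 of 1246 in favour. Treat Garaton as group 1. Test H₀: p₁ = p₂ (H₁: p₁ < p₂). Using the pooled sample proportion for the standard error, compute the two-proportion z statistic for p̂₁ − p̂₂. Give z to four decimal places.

z = 2.6865

p̂₁ = 496/1188 = 0.417508, p̂₂ = 454/1246 = 0.364366.
Pooled p̂ = (496+454)/(1188+1246) = 950/2434 = 0.390304.
SE = √(p̂(1−p̂)(1/n₁+1/n₂)) = √(0.390304·0.609696·0.00164432) = √(0.000391293) = 0.019781.
z = (0.417508 − 0.364366)/0.019781 = 0.053142/0.019781 = 2.6865.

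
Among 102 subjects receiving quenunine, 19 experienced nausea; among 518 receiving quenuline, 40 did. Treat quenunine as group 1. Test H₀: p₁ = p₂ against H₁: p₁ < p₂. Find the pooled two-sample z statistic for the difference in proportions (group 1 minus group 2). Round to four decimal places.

p̂₁ = 19/102 = 0.186275, p̂₂ = 40/518 = 0.077220.
Pooled p̂ = (19+40)/(102+518) = 59/620 = 0.095161.
SE = √(0.0861056 × 0.0117344) = 0.031787.
z = (0.186275 − 0.077220)/0.031787 = 0.109055/0.031787 = 3.4308.

z = 3.4308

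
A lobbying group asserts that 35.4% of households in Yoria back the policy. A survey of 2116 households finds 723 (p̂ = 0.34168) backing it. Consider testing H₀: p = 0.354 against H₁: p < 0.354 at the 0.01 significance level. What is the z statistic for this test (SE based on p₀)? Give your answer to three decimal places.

p̂ = 723/2116 ≈ 0.34168.
SE = √(p₀(1−p₀)/n) = √(0.22868/2116) = 0.01040.
z = (0.34168 − 0.354)/0.01040 = -0.01232/0.01040 = -1.185.
p-value = P(Z < -1.185) ≈ 0.1180; since p > α = 0.01, fail to reject H₀.

z = -1.185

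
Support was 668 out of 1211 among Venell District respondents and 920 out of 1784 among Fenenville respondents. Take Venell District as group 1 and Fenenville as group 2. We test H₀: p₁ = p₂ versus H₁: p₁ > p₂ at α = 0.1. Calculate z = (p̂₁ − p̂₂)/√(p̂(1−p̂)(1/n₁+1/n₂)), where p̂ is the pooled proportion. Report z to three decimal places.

p̂₁ = 668/1211 = 0.55161, p̂₂ = 920/1784 = 0.51570.
Pooled p̂ = (668+920)/(1211+1784) = 1588/2995 = 0.53022.
SE = √(0.249087 × 0.0013863) = 0.01858.
z = (0.55161 − 0.51570)/0.01858 = 0.03591/0.01858 = 1.933.
p-value = P(Z > 1.933) ≈ 0.0266, so at α = 0.1 we reject H₀.

z = 1.933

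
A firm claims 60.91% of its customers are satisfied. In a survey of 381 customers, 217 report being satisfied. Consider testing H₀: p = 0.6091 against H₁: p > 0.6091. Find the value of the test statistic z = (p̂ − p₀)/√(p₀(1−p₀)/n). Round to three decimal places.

p̂ = 217/381 ≈ 0.56955.
Under H₀, SE = √(0.6091·0.3909/381) = √(0.000624927) = 0.02500.
z = (0.56955 − 0.6091)/0.02500 = -0.03955/0.02500 = -1.582.
p-value = P(Z > -1.582) ≈ 0.9432.

z = -1.582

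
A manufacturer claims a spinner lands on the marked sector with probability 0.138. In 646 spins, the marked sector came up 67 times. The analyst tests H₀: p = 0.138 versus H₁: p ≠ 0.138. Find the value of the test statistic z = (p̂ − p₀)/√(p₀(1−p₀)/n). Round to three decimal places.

p̂ = 67/646 ≈ 0.103715.
Standard error under H₀: √(0.138×0.862/646) = 0.013570.
z = (0.103715 − 0.138)/0.013570 = -0.034285/0.013570 = -2.527.

z = -2.527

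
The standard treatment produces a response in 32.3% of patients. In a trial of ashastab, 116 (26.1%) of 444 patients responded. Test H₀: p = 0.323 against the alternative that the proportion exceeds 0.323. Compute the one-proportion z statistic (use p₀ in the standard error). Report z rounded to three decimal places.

p̂ = 116/444 ≈ 0.26126.
Standard error under H₀: √(0.323×0.677/444) = 0.02219.
z = (0.26126 − 0.323)/0.02219 = -0.06174/0.02219 = -2.782.

z = -2.782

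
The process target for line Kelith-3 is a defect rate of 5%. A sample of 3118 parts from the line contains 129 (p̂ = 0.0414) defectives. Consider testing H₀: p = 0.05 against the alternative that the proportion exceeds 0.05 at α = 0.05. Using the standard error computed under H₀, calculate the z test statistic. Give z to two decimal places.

p̂ = 129/3118 ≈ 0.0414.
SE = √(p₀(1−p₀)/n) = √(0.0475/3118) = 0.0039.
z = (0.0414 − 0.05)/0.0039 = -0.0086/0.0039 = -2.21.
p-value = P(Z > -2.210) ≈ 0.9865; since p > α = 0.05, fail to reject H₀.

z = -2.21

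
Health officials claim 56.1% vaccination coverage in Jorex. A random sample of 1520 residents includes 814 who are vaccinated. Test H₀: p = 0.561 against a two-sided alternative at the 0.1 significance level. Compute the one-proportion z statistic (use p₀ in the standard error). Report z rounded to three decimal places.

z = -2.001

p̂ = 814/1520 = 0.53553.
SE = √(p₀(1−p₀)/n) = √(0.24628/1520) = 0.01273.
z = (0.53553 − 0.561)/0.01273 = -0.02547/0.01273 = -2.001.
Two-sided p-value ≈ 2·Φ(−2.001) = 0.0454. With α = 0.1, reject H₀.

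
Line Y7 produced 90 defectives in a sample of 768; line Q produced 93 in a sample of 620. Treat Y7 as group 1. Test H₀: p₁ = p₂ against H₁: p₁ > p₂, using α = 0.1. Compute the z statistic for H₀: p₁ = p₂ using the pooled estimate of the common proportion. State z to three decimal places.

p̂₁ = 90/768 ≈ 0.11719, p̂₂ = 93/620 ≈ 0.15000.
Pooled p̂ = (90+93)/(768+620) = 183/1388 = 0.13184.
SE = √(0.114461 × 0.00291499) = 0.01827.
z = (0.11719 − 0.15000)/0.01827 = -0.03281/0.01827 = -1.796.
p-value = P(Z > -1.796) ≈ 0.9638; since p > α = 0.1, fail to reject H₀.

z = -1.796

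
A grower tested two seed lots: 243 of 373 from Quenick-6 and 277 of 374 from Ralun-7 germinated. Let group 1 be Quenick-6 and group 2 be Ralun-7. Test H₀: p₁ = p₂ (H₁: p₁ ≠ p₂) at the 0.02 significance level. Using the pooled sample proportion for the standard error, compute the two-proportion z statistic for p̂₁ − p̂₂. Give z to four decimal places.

p̂₁ = 243/373 = 0.651475, p̂₂ = 277/374 = 0.740642.
Pooled p̂ = (243+277)/(373+374) = 520/747 = 0.696118.
SE = √(p̂(1−p̂)(1/n₁+1/n₂)) = √(0.696118·0.303882·0.00535476) = √(0.00113273) = 0.033656.
z = (0.651475 − 0.740642)/0.033656 = -0.089167/0.033656 = -2.6494.
p-value = 2·P(Z > 2.649) ≈ 0.0081; since p < α = 0.02, reject H₀.

z = -2.6494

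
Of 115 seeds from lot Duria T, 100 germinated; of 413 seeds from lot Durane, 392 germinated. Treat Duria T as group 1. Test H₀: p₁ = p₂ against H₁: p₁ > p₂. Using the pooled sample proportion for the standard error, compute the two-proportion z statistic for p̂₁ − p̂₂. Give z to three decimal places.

z = -2.995

p̂₁ = 100/115 = 0.869565, p̂₂ = 392/413 = 0.949153.
Pooled p̂ = (100+392)/(115+413) = 492/528 = 0.931818.
SE = √(p̂(1−p̂)(1/n₁+1/n₂)) = √(0.931818·0.068182·0.011117) = √(0.000706294) = 0.026576.
z = (0.869565 − 0.949153)/0.026576 = -0.079588/0.026576 = -2.995.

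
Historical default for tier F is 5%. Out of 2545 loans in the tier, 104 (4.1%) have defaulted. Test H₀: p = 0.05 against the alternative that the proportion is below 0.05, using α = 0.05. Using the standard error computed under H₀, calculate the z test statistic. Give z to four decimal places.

p̂ = 104/2545 ≈ 0.0408644.
Under H₀, SE = √(0.05·0.95/2545) = √(1.8664e-05) = 0.0043202.
z = (0.0408644 − 0.05)/0.0043202 = -0.0091356/0.0043202 = -2.1146.
p-value = P(Z < -2.115) ≈ 0.0172; since p < α = 0.05, reject H₀.

z = -2.1146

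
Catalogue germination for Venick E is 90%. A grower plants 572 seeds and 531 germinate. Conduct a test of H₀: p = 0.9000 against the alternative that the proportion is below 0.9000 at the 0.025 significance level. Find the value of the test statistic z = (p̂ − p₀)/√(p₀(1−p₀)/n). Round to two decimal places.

p̂ = 531/572 ≈ 0.9283.
Under H₀, SE = √(0.9·0.1/572) = √(0.000157343) = 0.0125.
z = (0.9283 − 0.9)/0.0125 = 0.0283/0.0125 = 2.26.
p-value = P(Z < 2.258) ≈ 0.9880, so at α = 0.025 we fail to reject H₀.

z = 2.26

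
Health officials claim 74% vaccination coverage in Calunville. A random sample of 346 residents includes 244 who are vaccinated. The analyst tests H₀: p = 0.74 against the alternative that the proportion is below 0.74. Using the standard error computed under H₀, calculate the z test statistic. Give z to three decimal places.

z = -1.476

p̂ = 244/346 ≈ 0.70520.
Standard error under H₀: √(0.74×0.26/346) = 0.02358.
z = (0.70520 − 0.74)/0.02358 = -0.03480/0.02358 = -1.476.
p-value = P(Z < -1.476) ≈ 0.0700.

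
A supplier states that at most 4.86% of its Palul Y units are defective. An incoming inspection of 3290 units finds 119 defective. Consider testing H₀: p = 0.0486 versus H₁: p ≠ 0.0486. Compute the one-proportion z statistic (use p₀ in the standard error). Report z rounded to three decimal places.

z = -3.316

p̂ = 119/3290 ≈ 0.036170.
SE = √(p₀(1−p₀)/n) = √(0.046238/3290) = 0.003749.
z = (0.036170 − 0.0486)/0.003749 = -0.012430/0.003749 = -3.316.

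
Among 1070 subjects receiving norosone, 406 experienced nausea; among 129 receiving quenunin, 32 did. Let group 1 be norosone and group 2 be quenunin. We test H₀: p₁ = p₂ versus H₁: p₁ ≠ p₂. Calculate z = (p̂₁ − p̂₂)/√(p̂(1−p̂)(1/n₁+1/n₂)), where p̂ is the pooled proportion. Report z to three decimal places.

z = 2.927

p̂₁ = 406/1070 = 0.37944, p̂₂ = 32/129 = 0.24806.
Pooled p̂ = (406+32)/(1070+129) = 438/1199 = 0.36530.
SE = √(0.231857 × 0.00868652) = 0.04488.
z = (0.37944 − 0.24806)/0.04488 = 0.13138/0.04488 = 2.927.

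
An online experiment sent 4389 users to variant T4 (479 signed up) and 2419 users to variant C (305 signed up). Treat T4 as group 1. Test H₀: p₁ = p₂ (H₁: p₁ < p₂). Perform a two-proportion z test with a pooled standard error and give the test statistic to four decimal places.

z = -2.0967

p̂₁ = 479/4389 = 0.10913648, p̂₂ = 305/2419 = 0.12608516.
Pooled p̂ = (479+305)/(4389+2419) = 784/6808 = 0.11515864.
SE = √(p̂(1−p̂)(1/n₁+1/n₂)) = √(0.11515864·0.88484136·0.000641236) = √(6.53401e-05) = 0.00808332.
z = (0.10913648 − 0.12608516)/0.00808332 = -0.01694868/0.00808332 = -2.0967.
p-value = P(Z < -2.097) ≈ 0.0180.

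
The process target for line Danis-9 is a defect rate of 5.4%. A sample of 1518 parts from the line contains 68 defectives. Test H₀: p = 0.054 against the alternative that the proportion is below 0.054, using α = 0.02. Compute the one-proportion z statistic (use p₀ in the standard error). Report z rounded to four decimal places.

p̂ = 68/1518 ≈ 0.044796.
Standard error under H₀: √(0.054×0.946/1518) = 0.005801.
z = (0.044796 − 0.054)/0.005801 = -0.009204/0.005801 = -1.5866.
p-value = P(Z < -1.587) ≈ 0.0563. With α = 0.02, fail to reject H₀.

z = -1.5866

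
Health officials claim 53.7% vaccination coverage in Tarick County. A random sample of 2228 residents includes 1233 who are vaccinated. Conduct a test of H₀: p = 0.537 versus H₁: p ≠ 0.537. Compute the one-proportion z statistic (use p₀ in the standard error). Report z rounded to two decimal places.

z = 1.55

p̂ = 1233/2228 ≈ 0.5534.
Standard error under H₀: √(0.537×0.463/2228) = 0.0106.
z = (0.5534 − 0.537)/0.0106 = 0.0164/0.0106 = 1.55.
Two-sided p-value ≈ 2·Φ(−1.554) = 0.1203.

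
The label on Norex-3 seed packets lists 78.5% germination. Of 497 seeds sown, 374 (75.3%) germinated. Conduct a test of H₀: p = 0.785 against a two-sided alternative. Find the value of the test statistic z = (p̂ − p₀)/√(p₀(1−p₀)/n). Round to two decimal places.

z = -1.76

p̂ = 374/497 = 0.75252.
Under H₀, SE = √(0.785·0.215/497) = √(0.000339588) = 0.01843.
z = (0.75252 − 0.785)/0.01843 = -0.03248/0.01843 = -1.76.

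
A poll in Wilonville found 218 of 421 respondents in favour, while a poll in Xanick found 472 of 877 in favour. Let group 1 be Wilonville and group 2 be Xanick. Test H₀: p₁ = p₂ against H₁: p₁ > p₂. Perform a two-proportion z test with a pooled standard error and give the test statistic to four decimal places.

z = -0.6889

p̂₁ = 218/421 = 0.517815, p̂₂ = 472/877 = 0.538198.
Pooled p̂ = (218+472)/(421+877) = 690/1298 = 0.531587.
SE = √(0.249002 × 0.00351555) = 0.029587.
z = (0.517815 − 0.538198)/0.029587 = -0.020383/0.029587 = -0.6889.
p-value = P(Z > -0.689) ≈ 0.7546.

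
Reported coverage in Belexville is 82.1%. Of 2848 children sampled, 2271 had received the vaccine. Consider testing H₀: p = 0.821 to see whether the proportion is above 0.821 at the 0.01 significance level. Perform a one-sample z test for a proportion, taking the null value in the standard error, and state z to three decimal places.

z = -3.285

p̂ = 2271/2848 = 0.797402.
SE = √(p₀(1−p₀)/n) = √(0.14696/2848) = 0.007183.
z = (0.797402 − 0.821)/0.007183 = -0.023598/0.007183 = -3.285.
p-value = P(Z > -3.285) ≈ 0.9995; since p > α = 0.01, fail to reject H₀.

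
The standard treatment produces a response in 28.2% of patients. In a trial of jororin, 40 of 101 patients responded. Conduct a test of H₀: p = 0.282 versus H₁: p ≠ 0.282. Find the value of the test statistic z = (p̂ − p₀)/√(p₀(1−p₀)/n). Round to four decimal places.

p̂ = 40/101 = 0.396040.
Standard error under H₀: √(0.282×0.718/101) = 0.044774.
z = (0.396040 − 0.282)/0.044774 = 0.114040/0.044774 = 2.5470.

z = 2.5470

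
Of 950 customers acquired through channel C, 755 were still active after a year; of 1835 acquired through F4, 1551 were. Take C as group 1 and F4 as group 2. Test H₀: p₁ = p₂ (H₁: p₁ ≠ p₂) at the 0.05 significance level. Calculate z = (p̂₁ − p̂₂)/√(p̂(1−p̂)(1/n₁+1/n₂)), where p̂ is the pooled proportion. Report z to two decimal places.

p̂₁ = 755/950 = 0.79474, p̂₂ = 1551/1835 = 0.84523.
Pooled p̂ = (755+1551)/(950+1835) = 2306/2785 = 0.82801.
SE = √(p̂(1−p̂)(1/n₁+1/n₂)) = √(0.82801·0.17199·0.00159759) = √(0.000227515) = 0.01508.
z = (0.79474 − 0.84523)/0.01508 = -0.05049/0.01508 = -3.35.
Two-sided p-value ≈ 2·Φ(−3.348) = 0.0008, so at α = 0.05 we reject H₀.

z = -3.35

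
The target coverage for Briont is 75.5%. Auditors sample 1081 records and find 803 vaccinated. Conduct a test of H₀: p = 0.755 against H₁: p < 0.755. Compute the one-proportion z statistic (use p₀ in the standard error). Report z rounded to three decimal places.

p̂ = 803/1081 = 0.74283.
SE = √(p₀(1−p₀)/n) = √(0.18498/1081) = 0.01308.
z = (0.74283 − 0.755)/0.01308 = -0.01217/0.01308 = -0.930.

z = -0.930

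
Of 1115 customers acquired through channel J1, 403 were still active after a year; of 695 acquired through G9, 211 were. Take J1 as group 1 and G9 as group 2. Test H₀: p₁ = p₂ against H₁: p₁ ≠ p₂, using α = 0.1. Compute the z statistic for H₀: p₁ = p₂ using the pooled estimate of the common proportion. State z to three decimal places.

p̂₁ = 403/1115 = 0.36143, p̂₂ = 211/695 = 0.30360.
Pooled p̂ = (403+211)/(1115+695) = 614/1810 = 0.33923.
SE = √(p̂(1−p̂)(1/n₁+1/n₂)) = √(0.33923·0.66077·0.00233571) = √(0.000523554) = 0.02288.
z = (0.36143 − 0.30360)/0.02288 = 0.05783/0.02288 = 2.528.
Two-sided p-value ≈ 2·Φ(−2.528) = 0.0115; since p < α = 0.1, reject H₀.

z = 2.528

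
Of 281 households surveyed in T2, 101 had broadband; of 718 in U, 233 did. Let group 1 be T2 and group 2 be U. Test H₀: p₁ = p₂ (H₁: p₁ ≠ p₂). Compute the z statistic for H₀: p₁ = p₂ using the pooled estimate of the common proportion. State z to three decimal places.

p̂₁ = 101/281 = 0.35943, p̂₂ = 233/718 = 0.32451.
Pooled p̂ = (101+233)/(281+718) = 334/999 = 0.33433.
SE = √(0.222555 × 0.00495148) = 0.03320.
z = (0.35943 − 0.32451)/0.03320 = 0.03492/0.03320 = 1.052.
p-value = 2·P(Z > 1.052) ≈ 0.2929.

z = 1.052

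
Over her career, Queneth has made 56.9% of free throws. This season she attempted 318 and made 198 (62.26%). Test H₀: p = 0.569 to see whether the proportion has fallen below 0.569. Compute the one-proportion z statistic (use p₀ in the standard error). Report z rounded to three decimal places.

z = 1.932

p̂ = 198/318 = 0.62264.
Under H₀, SE = √(0.569·0.431/318) = √(0.000771192) = 0.02777.
z = (0.62264 − 0.569)/0.02777 = 0.05364/0.02777 = 1.932.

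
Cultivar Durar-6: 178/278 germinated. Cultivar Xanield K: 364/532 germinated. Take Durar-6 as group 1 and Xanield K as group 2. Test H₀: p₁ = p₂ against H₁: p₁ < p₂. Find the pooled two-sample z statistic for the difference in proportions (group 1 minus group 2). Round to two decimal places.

p̂₁ = 178/278 = 0.6403, p̂₂ = 364/532 = 0.6842.
Pooled p̂ = (178+364)/(278+532) = 542/810 = 0.6691.
SE = √(0.221393 × 0.00547682) = 0.0348.
z = (0.6403 − 0.6842)/0.0348 = -0.0439/0.0348 = -1.26.
p-value = P(Z < -1.261) ≈ 0.1036.

z = -1.26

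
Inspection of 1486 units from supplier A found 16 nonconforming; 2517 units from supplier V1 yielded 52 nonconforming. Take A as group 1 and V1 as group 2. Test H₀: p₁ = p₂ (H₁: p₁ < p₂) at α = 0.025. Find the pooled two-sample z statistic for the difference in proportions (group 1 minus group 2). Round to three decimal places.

p̂₁ = 16/1486 = 0.010767, p̂₂ = 52/2517 = 0.020660.
Pooled p̂ = (16+52)/(1486+2517) = 68/4003 = 0.016987.
SE = √(p̂(1−p̂)(1/n₁+1/n₂)) = √(0.016987·0.983013·0.00107025) = √(1.78717e-05) = 0.004227.
z = (0.010767 − 0.020660)/0.004227 = -0.009893/0.004227 = -2.340.
p-value = P(Z < -2.340) ≈ 0.0096, so at α = 0.025 we reject H₀.

z = -2.340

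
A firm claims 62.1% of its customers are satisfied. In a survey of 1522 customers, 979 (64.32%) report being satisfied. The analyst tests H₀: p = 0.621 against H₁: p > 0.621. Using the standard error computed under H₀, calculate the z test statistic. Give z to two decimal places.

p̂ = 979/1522 ≈ 0.6432.
SE = √(p₀(1−p₀)/n) = √(0.23536/1522) = 0.0124.
z = (0.6432 − 0.621)/0.0124 = 0.0222/0.0124 = 1.79.
p-value = P(Z > 1.788) ≈ 0.0369.

z = 1.79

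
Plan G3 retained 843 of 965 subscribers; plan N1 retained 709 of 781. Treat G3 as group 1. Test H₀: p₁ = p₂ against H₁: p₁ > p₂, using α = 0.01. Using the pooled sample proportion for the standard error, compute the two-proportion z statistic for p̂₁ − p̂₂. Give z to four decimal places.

p̂₁ = 843/965 ≈ 0.873575, p̂₂ = 709/781 ≈ 0.907810.
Pooled p̂ = (843+709)/(965+781) = 1552/1746 = 0.888889.
SE = √(0.0987654 × 0.00231668) = 0.015126.
z = (0.873575 − 0.907810)/0.015126 = -0.034235/0.015126 = -2.2633.
p-value = P(Z > -2.263) ≈ 0.9882. With α = 0.01, fail to reject H₀.

z = -2.2633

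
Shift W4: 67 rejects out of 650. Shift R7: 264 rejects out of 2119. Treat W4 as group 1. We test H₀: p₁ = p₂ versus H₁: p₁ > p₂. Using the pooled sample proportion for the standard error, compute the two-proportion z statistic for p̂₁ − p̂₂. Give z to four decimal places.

p̂₁ = 67/650 = 0.103077, p̂₂ = 264/2119 = 0.124587.
Pooled p̂ = (67+264)/(650+2119) = 331/2769 = 0.119538.
SE = √(0.105248 × 0.00201038) = 0.014546.
z = (0.103077 − 0.124587)/0.014546 = -0.021510/0.014546 = -1.4788.

z = -1.4788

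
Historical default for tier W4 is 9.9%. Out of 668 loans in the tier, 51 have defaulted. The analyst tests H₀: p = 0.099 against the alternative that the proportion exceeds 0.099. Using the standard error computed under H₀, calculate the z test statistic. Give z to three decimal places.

z = -1.960

p̂ = 51/668 ≈ 0.076347.
Standard error under H₀: √(0.099×0.901/668) = 0.011556.
z = (0.076347 − 0.099)/0.011556 = -0.022653/0.011556 = -1.960.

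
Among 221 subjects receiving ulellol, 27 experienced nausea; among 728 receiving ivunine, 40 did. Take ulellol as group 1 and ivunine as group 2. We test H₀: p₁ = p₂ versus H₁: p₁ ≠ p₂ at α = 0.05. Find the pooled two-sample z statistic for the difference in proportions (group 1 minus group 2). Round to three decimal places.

p̂₁ = 27/221 = 0.12217, p̂₂ = 40/728 = 0.05495.
Pooled p̂ = (27+40)/(221+728) = 67/949 = 0.07060.
SE = √(p̂(1−p̂)(1/n₁+1/n₂)) = √(0.07060·0.92940·0.00589851) = √(0.000387038) = 0.01967.
z = (0.12217 − 0.05495)/0.01967 = 0.06722/0.01967 = 3.417.
p-value = 2·P(Z > 3.417) ≈ 0.0006; since p < α = 0.05, reject H₀.

z = 3.417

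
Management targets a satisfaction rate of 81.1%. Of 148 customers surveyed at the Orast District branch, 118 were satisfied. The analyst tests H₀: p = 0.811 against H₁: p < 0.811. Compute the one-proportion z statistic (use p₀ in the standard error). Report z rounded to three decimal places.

p̂ = 118/148 = 0.79730.
SE = √(p₀(1−p₀)/n) = √(0.15328/148) = 0.03218.
z = (0.79730 − 0.811)/0.03218 = -0.01370/0.03218 = -0.426.
p-value = P(Z < -0.426) ≈ 0.3351.

z = -0.426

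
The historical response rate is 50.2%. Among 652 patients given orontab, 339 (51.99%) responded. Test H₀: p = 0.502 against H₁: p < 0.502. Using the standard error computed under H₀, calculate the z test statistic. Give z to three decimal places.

p̂ = 339/652 = 0.51994.
Standard error under H₀: √(0.502×0.498/652) = 0.01958.
z = (0.51994 − 0.502)/0.01958 = 0.01794/0.01958 = 0.916.
p-value = P(Z < 0.916) ≈ 0.8202.

z = 0.916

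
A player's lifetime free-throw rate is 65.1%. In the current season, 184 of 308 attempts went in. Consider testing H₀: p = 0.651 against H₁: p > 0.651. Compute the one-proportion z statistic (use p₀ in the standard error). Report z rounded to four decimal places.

z = -1.9734

p̂ = 184/308 = 0.597403.
SE = √(p₀(1−p₀)/n) = √(0.2272/308) = 0.027160.
z = (0.597403 − 0.651)/0.027160 = -0.053597/0.027160 = -1.9734.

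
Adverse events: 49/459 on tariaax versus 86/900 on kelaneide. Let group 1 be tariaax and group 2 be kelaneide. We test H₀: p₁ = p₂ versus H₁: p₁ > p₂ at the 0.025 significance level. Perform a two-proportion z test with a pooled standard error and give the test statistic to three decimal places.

p̂₁ = 49/459 ≈ 0.106754, p̂₂ = 86/900 ≈ 0.095556.
Pooled p̂ = (49+86)/(459+900) = 135/1359 = 0.099338.
SE = √(p̂(1−p̂)(1/n₁+1/n₂)) = √(0.099338·0.900662·0.00328976) = √(0.000294334) = 0.017156.
z = (0.106754 − 0.095556)/0.017156 = 0.011198/0.017156 = 0.653.
p-value = P(Z > 0.653) ≈ 0.2570. With α = 0.025, fail to reject H₀.

z = 0.653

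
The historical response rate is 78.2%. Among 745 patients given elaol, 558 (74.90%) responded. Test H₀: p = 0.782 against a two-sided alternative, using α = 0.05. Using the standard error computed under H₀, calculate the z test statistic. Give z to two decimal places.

p̂ = 558/745 = 0.74899.
SE = √(p₀(1−p₀)/n) = √(0.17048/745) = 0.01513.
z = (0.74899 − 0.782)/0.01513 = -0.03301/0.01513 = -2.18.
Two-sided p-value ≈ 2·Φ(−2.182) = 0.0291. With α = 0.05, reject H₀.

z = -2.18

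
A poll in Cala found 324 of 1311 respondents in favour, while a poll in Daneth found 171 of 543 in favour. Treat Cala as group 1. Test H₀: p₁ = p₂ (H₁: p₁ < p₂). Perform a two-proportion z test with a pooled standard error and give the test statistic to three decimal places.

z = -3.002

p̂₁ = 324/1311 ≈ 0.24714, p̂₂ = 171/543 ≈ 0.31492.
Pooled p̂ = (324+171)/(1311+543) = 495/1854 = 0.26699.
SE = √(p̂(1−p̂)(1/n₁+1/n₂)) = √(0.26699·0.73301·0.0026044) = √(0.000509697) = 0.02258.
z = (0.24714 − 0.31492)/0.02258 = -0.06778/0.02258 = -3.002.
p-value = P(Z < -3.002) ≈ 0.0013.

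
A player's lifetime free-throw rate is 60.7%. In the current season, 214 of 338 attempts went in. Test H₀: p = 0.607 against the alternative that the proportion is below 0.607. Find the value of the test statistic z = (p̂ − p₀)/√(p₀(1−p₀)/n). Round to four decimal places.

z = 0.9838

p̂ = 214/338 = 0.633136.
Standard error under H₀: √(0.607×0.393/338) = 0.026566.
z = (0.633136 − 0.607)/0.026566 = 0.026136/0.026566 = 0.9838.
p-value = P(Z < 0.984) ≈ 0.8374.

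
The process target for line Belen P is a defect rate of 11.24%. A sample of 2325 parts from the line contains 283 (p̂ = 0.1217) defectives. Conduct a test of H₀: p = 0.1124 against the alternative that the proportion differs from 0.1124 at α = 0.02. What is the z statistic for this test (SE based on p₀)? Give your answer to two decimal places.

p̂ = 283/2325 ≈ 0.12172.
SE = √(p₀(1−p₀)/n) = √(0.099766/2325) = 0.00655.
z = (0.12172 − 0.1124)/0.00655 = 0.00932/0.00655 = 1.42.
Two-sided p-value ≈ 2·Φ(−1.423) = 0.1548; since p > α = 0.02, fail to reject H₀.

z = 1.42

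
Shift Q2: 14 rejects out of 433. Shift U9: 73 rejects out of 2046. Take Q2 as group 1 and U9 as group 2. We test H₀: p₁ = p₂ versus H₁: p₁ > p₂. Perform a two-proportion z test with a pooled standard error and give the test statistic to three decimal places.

z = -0.344

p̂₁ = 14/433 = 0.03233, p̂₂ = 73/2046 = 0.03568.
Pooled p̂ = (14+73)/(433+2046) = 87/2479 = 0.03509.
SE = √(p̂(1−p̂)(1/n₁+1/n₂)) = √(0.03509·0.96491·0.00279823) = √(9.47568e-05) = 0.00973.
z = (0.03233 − 0.03568)/0.00973 = -0.00335/0.00973 = -0.344.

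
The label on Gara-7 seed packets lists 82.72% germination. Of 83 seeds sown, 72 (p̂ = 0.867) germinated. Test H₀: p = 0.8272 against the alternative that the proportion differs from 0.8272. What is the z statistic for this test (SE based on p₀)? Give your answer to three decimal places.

z = 0.970

p̂ = 72/83 ≈ 0.86747.
Under H₀, SE = √(0.8272·0.1728/83) = √(0.00172217) = 0.04150.
z = (0.86747 − 0.8272)/0.04150 = 0.04027/0.04150 = 0.970.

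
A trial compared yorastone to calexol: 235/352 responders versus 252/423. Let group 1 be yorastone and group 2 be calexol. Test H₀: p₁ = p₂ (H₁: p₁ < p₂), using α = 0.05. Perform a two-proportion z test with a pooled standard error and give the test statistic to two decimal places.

z = 2.06

p̂₁ = 235/352 ≈ 0.6676, p̂₂ = 252/423 ≈ 0.5957.
Pooled p̂ = (235+252)/(352+423) = 487/775 = 0.6284.
SE = √(p̂(1−p̂)(1/n₁+1/n₂)) = √(0.6284·0.3716·0.00520498) = √(0.00121545) = 0.0349.
z = (0.6676 − 0.5957)/0.0349 = 0.0719/0.0349 = 2.06.
p-value = P(Z < 2.061) ≈ 0.9804, so at α = 0.05 we fail to reject H₀.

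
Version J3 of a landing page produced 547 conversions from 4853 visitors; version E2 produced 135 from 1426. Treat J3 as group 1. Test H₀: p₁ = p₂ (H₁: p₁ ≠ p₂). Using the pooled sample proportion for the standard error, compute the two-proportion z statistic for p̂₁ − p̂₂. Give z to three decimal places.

z = 1.925

p̂₁ = 547/4853 ≈ 0.11271, p̂₂ = 135/1426 ≈ 0.09467.
Pooled p̂ = (547+135)/(4853+1426) = 682/6279 = 0.10862.
SE = √(p̂(1−p̂)(1/n₁+1/n₂)) = √(0.10862·0.89138·0.00090732) = √(8.78455e-05) = 0.00937.
z = (0.11271 − 0.09467)/0.00937 = 0.01804/0.00937 = 1.925.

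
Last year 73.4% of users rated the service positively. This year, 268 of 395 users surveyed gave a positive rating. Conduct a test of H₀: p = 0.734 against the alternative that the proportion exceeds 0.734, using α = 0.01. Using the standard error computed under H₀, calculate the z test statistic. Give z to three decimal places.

p̂ = 268/395 = 0.678481.
Under H₀, SE = √(0.734·0.266/395) = √(0.000494289) = 0.022233.
z = (0.678481 − 0.734)/0.022233 = -0.055519/0.022233 = -2.497.
p-value = P(Z > -2.497) ≈ 0.9937, so at α = 0.01 we fail to reject H₀.

z = -2.497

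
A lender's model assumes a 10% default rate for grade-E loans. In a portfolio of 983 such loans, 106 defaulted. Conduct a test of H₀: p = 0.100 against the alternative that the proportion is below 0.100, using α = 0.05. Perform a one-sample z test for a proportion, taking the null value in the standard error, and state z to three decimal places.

p̂ = 106/983 = 0.107833.
Under H₀, SE = √(0.1·0.9/983) = √(9.15565e-05) = 0.009569.
z = (0.107833 − 0.1)/0.009569 = 0.007833/0.009569 = 0.819.
p-value = P(Z < 0.819) ≈ 0.7935; since p > α = 0.05, fail to reject H₀.

z = 0.819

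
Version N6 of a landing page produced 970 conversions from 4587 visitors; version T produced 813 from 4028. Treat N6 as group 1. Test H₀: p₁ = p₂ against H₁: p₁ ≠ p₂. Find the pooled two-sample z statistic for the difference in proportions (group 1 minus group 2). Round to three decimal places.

p̂₁ = 970/4587 = 0.21147, p̂₂ = 813/4028 = 0.20184.
Pooled p̂ = (970+813)/(4587+4028) = 1783/8615 = 0.20696.
SE = √(0.16413 × 0.00046627) = 0.00875.
z = (0.21147 − 0.20184)/0.00875 = 0.00963/0.00875 = 1.101.

z = 1.101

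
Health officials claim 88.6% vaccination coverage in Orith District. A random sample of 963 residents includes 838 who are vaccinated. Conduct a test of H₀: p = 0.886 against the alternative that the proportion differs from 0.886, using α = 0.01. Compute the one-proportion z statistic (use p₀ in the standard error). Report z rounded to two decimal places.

z = -1.54

p̂ = 838/963 ≈ 0.87020.
SE = √(p₀(1−p₀)/n) = √(0.101/963) = 0.01024.
z = (0.87020 − 0.886)/0.01024 = -0.01580/0.01024 = -1.54.
p-value = 2·P(Z > 1.543) ≈ 0.1228. With α = 0.01, fail to reject H₀.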